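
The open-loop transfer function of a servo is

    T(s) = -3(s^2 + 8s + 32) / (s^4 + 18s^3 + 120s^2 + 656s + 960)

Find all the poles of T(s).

s = -2 + 6j, -2 - 6j, -2, -12

The poles are the roots of the denominator s^4 + 18s^3 + 120s^2 + 656s + 960 = 0.
Trying s = -2: the polynomial evaluates to 0, so (s + 2) is a factor.
Dividing out leaves s^3 + 16s^2 + 88s + 480 = 0.
This factors further as (s^2 + 4s + 40)(s + 12) = 0.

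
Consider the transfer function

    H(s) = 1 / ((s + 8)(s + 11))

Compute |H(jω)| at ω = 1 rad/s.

Substitute s = j1: numerator = 1, denominator = 87 + j19.
|H(j1)| = |1| / |87 + j19| = 1 / 89.051 ≈ 0.01123.

|H(j1)| ≈ 0.01123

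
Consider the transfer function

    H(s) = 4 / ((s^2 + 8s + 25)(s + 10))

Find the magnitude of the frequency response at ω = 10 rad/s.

|H(j10)| ≈ 0.002579

Substitute s = j10: numerator = 4, denominator = -1550 + j50.
|H(j10)| = |4| / |-1550 + j50| = 4 / 1550.8 ≈ 0.002579.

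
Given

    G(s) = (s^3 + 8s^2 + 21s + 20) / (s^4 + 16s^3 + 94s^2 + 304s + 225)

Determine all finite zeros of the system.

s = -2 + j, -2 - j, -4

Set the numerator to zero: s^3 + 8s^2 + 21s + 20 = 0.
Factoring: (s^2 + 4s + 5)(s + 4) = 0.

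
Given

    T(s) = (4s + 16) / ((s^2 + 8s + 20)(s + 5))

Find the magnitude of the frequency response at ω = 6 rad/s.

|T(j6)| ≈ 0.07299

Substitute s = j6: numerator = 16 + j24, denominator = -368 + j144.
|T(j6)| = |16 + j24| / |-368 + j144| = 28.844 / 395.17 ≈ 0.07299.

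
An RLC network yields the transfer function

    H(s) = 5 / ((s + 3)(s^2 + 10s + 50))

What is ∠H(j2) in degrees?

At s = j2: numerator = 5, denominator = 98 + j152.
∠H = ∠num − ∠den = 0° − (57.189°) = -57.19°.

∠H(j2) ≈ -57.19°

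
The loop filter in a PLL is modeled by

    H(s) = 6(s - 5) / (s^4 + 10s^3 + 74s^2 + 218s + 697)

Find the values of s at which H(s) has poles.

The poles are the roots of the denominator s^4 + 10s^3 + 74s^2 + 218s + 697 = 0.
No real roots exist; factor into two real quadratics: (s^2 + 8s + 41)(s^2 + 2s + 17) = 0.
Each quadratic gives a conjugate pair via the quadratic formula.

s = -4 + 5j, -4 - 5j, -1 + 4j, -1 - 4j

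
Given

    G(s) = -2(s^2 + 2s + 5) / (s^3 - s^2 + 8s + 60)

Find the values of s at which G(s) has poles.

s = 2 ± 4j, -3

The poles are the roots of the denominator s^3 - s^2 + 8s + 60 = 0.
Trying s = -3: the polynomial evaluates to 0, so (s + 3) is a factor.
Dividing out leaves s^2 - 4s + 20 = 0.
The quadratic formula then gives s = 2 ± 4j.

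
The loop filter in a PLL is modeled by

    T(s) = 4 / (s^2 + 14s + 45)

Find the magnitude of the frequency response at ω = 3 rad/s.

|T(j3)| ≈ 0.07231

Substitute s = j3: numerator = 4, denominator = 36 + j42.
|T(j3)| = |4| / |36 + j42| = 4 / 55.317 ≈ 0.07231.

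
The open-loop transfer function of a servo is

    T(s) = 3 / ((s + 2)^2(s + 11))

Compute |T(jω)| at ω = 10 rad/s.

Substitute s = j10: numerator = 3, denominator = -1456 - j520.
|T(j10)| = |3| / |-1456 - j520| = 3 / 1546.1 ≈ 0.001940.

|T(j10)| ≈ 0.001940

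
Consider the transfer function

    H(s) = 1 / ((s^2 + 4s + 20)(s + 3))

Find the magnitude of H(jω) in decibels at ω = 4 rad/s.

|H(j4)|_dB ≈ -38.3 dB

Substitute s = j4: numerator = 1, denominator = -52 + j64.
|H(j4)| = |1| / |-52 + j64| = 1 / 82.462 ≈ 0.01213.
In decibels: 20·log₁₀(0.01213) ≈ -38.3 dB.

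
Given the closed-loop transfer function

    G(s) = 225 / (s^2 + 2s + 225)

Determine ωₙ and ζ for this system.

ωₙ = 15 rad/s, ζ ≈ 0.06667

Compare the denominator to the standard form s^2 + 2ζωₙs + ωₙ².
ωₙ² = 225, so ωₙ = 15 rad/s.
2ζωₙ = 2, so ζ = 2/(2·15) ≈ 0.06667.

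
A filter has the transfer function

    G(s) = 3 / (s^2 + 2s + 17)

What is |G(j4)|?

|G(j4)| ≈ 0.3721

Substitute s = j4: numerator = 3, denominator = 1 + j8.
|G(j4)| = |3| / |1 + j8| = 3 / 8.0623 ≈ 0.3721.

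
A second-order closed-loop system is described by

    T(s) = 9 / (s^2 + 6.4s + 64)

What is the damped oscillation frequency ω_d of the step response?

ω_d ≈ 7.332 rad/s

Comparing s^2 + 6.4s + 64 to s^2 + 2ζωₙs + ωₙ²: ωₙ = 8 rad/s and ζ = 6.4/(2·8) = 0.4.
ζωₙ = 6.4/2 = 3.2, so ω_d = ωₙ√(1−ζ²) = √(ωₙ² − (ζωₙ)²) = √(64 − 3.2²) = √53.76 ≈ 7.332 rad/s.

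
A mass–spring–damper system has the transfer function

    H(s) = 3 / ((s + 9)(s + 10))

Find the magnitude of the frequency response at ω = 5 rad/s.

Substitute s = j5: numerator = 3, denominator = 65 + j95.
|H(j5)| = |3| / |65 + j95| = 3 / 115.11 ≈ 0.02606.

|H(j5)| ≈ 0.02606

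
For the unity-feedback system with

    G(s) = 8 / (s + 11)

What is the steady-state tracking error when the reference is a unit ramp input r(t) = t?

e_ss = ∞

G(s) has no poles at the origin.
This is a Type 0 system; Kv = lim_{s→0} s·G(s) = 0, so the steady-state error for a ramp input is infinite.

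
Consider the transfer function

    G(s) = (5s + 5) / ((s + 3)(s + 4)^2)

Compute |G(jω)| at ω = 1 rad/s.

Substitute s = j1: numerator = 5 + j5, denominator = 37 + j39.
|G(j1)| = |5 + j5| / |37 + j39| = 7.0711 / 53.759 ≈ 0.1315.

|G(j1)| ≈ 0.1315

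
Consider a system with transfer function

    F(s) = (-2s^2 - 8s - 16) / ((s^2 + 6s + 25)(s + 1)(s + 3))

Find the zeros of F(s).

s = -2 + 2j, -2 - 2j

Set the numerator to zero: -2s^2 - 8s - 16 = 0, i.e. -2·(s^2 + 4s + 8) = 0.
Factoring: (s^2 + 4s + 8) = 0.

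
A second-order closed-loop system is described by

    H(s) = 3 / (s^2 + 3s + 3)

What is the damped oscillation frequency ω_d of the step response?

ω_d ≈ 0.8660 rad/s

Comparing s^2 + 3s + 3 to s^2 + 2ζωₙs + ωₙ²: ωₙ = √3 ≈ 1.732 rad/s and ζ = 3/(2·√3) ≈ 0.8660.
ζωₙ = 3/2 = 1.5, so ω_d = ωₙ√(1−ζ²) = √(ωₙ² − (ζωₙ)²) = √(3 − 1.5²) = √0.75 ≈ 0.8660 rad/s.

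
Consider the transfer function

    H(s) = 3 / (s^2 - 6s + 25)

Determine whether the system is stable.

unstable

The denominator s^2 - 6s + 25 factors as (s^2 - 6s + 25), giving poles at s = 3 + 4j, 3 - 4j.
Since the pole(s) at s = 3 ± 4j lie in the right half-plane, the system is unstable.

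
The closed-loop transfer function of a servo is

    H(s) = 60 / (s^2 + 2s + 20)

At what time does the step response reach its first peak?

t_p ≈ 0.7207 s

Comparing s^2 + 2s + 20 to s^2 + 2ζωₙs + ωₙ²: ωₙ = √20 ≈ 4.472 rad/s and ζ = 2/(2·√20) ≈ 0.2236.
ζωₙ = 2/2 = 1, so ω_d = ωₙ√(1−ζ²) = √(ωₙ² − (ζωₙ)²) = √(20 − 1²) = √19 ≈ 4.359 rad/s.
t_p = π/ω_d = π/4.359 ≈ 0.7207 s.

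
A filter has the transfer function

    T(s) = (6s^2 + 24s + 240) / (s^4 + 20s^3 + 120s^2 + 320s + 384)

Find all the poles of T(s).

The poles are the roots of the denominator s^4 + 20s^3 + 120s^2 + 320s + 384 = 0.
Trying s = -4: the polynomial evaluates to 0, so (s + 4) is a factor.
Dividing out leaves s^3 + 16s^2 + 56s + 96 = 0.
This factors further as (s^2 + 4s + 8)(s + 12) = 0.

s = -2 ± 2j, -4, -12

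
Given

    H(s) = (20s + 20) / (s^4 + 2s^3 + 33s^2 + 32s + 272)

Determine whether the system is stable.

The denominator s^4 + 2s^3 + 33s^2 + 32s + 272 factors as (s^2 + 16)(s^2 + 2s + 17), giving poles at s = ±4j, -1 ± 4j.
Since the simple pole(s) at s = ±4j lie on the jω-axis with none in the right half-plane, the system is marginally stable.

marginally stable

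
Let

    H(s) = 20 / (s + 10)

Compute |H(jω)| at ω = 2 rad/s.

|H(j2)| ≈ 1.961

Substitute s = j2: numerator = 20, denominator = 10 + j2.
|H(j2)| = |20| / |10 + j2| = 20 / 10.198 ≈ 1.961.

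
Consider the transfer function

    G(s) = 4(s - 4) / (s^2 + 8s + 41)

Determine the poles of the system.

s = -4 ± 5j

The poles are the roots of the denominator s^2 + 8s + 41 = 0.
Using the quadratic formula: s = (-8 ± √(-100))/2 = -4 ± 5j.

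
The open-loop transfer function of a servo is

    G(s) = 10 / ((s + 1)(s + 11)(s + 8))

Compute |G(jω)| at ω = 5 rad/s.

Substitute s = j5: numerator = 10, denominator = -412 + j410.
|G(j5)| = |10| / |-412 + j410| = 10 / 581.24 ≈ 0.01720.

|G(j5)| ≈ 0.01720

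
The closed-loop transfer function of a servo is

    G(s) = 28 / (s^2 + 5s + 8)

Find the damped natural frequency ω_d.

Comparing s^2 + 5s + 8 to s^2 + 2ζωₙs + ωₙ²: ωₙ = √8 ≈ 2.828 rad/s and ζ = 5/(2·√8) ≈ 0.8839.
ζωₙ = 5/2 = 2.5, so ω_d = ωₙ√(1−ζ²) = √(ωₙ² − (ζωₙ)²) = √(8 − 2.5²) = √1.75 ≈ 1.323 rad/s.

ω_d ≈ 1.323 rad/s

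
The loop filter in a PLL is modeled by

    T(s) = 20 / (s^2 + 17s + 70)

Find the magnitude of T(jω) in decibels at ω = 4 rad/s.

Substitute s = j4: numerator = 20, denominator = 54 + j68.
|T(j4)| = |20| / |54 + j68| = 20 / 86.833 ≈ 0.2303.
In decibels: 20·log₁₀(0.2303) ≈ -12.8 dB.

|T(j4)|_dB ≈ -12.8 dB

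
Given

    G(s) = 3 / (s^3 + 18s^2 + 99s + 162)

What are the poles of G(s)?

The poles are the roots of the denominator s^3 + 18s^2 + 99s + 162 = 0.
Trying s = -6: the polynomial evaluates to 0, so (s + 6) is a factor.
Dividing out leaves s^2 + 12s + 27 = 0.
Factoring the quadratic: (s + 3)(s + 9) = 0.

s = -6, -3, -9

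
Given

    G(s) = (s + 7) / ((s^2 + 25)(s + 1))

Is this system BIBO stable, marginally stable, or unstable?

marginally stable

The poles can be read from the denominator factors: s = 5j, -5j, -1.
Since the simple pole(s) at s = 5j, -5j lie on the jω-axis with none in the right half-plane, the system is marginally stable.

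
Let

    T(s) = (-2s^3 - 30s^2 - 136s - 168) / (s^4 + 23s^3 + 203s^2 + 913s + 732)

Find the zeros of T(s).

s = -2, -6, -7

Set the numerator to zero: -2s^3 - 30s^2 - 136s - 168 = 0, i.e. -2·(s^3 + 15s^2 + 68s + 84) = 0.
Factoring: (s + 2)(s + 6)(s + 7) = 0.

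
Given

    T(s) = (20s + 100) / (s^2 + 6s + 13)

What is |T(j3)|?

|T(j3)| ≈ 6.325

Substitute s = j3: numerator = 100 + j60, denominator = 4 + j18.
|T(j3)| = |100 + j60| / |4 + j18| = 116.62 / 18.439 ≈ 6.325.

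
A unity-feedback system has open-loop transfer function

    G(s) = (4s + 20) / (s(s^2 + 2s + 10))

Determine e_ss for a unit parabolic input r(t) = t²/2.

e_ss = ∞

G(s) has one pole at the origin.
This is a Type 1 system; Ka = lim_{s→0} s^2·G(s) = 0, so the steady-state error for a parabola input is infinite.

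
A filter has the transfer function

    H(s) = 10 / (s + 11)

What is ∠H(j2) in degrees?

At s = j2: numerator = 10, denominator = 11 + j2.
∠H = ∠num − ∠den = 0° − (10.305°) = -10.30°.

∠H(j2) ≈ -10.30°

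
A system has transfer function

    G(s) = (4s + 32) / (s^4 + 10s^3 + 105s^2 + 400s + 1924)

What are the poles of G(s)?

The poles are the roots of the denominator s^4 + 10s^3 + 105s^2 + 400s + 1924 = 0.
No real roots exist; factor into two real quadratics: (s^2 + 2s + 37)(s^2 + 8s + 52) = 0.
Each quadratic gives a conjugate pair via the quadratic formula.

s = -1 + 6j, -1 - 6j, -4 + 6j, -4 - 6j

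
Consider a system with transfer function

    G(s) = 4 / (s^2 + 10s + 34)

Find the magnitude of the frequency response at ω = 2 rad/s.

|G(j2)| ≈ 0.1109

Substitute s = j2: numerator = 4, denominator = 30 + j20.
|G(j2)| = |4| / |30 + j20| = 4 / 36.056 ≈ 0.1109.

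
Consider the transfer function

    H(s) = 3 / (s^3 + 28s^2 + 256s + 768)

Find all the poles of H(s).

The poles are the roots of the denominator s^3 + 28s^2 + 256s + 768 = 0.
Trying s = -8: the polynomial evaluates to 0, so (s + 8) is a factor.
Dividing out leaves s^2 + 20s + 96 = 0.
Factoring the quadratic: (s + 8)(s + 12) = 0.

s = -8, -8, -12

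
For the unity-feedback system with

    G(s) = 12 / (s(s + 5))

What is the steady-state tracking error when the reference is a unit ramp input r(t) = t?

e_ss = 0.4167

G(s) has one pole at the origin.
This is a Type 1 system. Kv = lim_{s→0} s·G(s) = 12/5.
e_ss = 1/Kv = 1/(12/5) = 5/12 ≈ 0.4167.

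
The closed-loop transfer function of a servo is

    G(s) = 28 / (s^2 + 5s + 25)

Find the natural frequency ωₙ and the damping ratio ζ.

Compare the denominator to the standard form s^2 + 2ζωₙs + ωₙ².
ωₙ² = 25, so ωₙ = 5 rad/s.
2ζωₙ = 5, so ζ = 5/(2·5) = 0.5.

ωₙ = 5 rad/s, ζ = 0.5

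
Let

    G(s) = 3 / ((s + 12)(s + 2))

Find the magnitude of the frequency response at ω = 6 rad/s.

Substitute s = j6: numerator = 3, denominator = -12 + j84.
|G(j6)| = |3| / |-12 + j84| = 3 / 84.853 ≈ 0.03536.

|G(j6)| ≈ 0.03536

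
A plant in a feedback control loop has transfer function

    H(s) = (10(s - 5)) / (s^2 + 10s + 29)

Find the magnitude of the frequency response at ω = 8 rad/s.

|H(j8)| ≈ 1.080

Substitute s = j8: numerator = -50 + j80, denominator = -35 + j80.
|H(j8)| = |-50 + j80| / |-35 + j80| = 94.340 / 87.321 ≈ 1.080.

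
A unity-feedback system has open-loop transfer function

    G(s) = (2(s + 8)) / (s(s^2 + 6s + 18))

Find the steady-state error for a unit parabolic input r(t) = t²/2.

G(s) has one pole at the origin.
This is a Type 1 system; Ka = lim_{s→0} s^2·G(s) = 0, so the steady-state error for a parabola input is infinite.

e_ss = ∞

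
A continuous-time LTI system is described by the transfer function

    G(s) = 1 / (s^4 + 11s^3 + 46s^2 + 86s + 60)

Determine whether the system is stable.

The denominator s^4 + 11s^3 + 46s^2 + 86s + 60 factors as (s + 3)(s^2 + 6s + 10)(s + 2), giving poles at s = -3, -3 + j, -3 - j, -2.
Since all poles lie strictly in the left half-plane, the system is stable.

stable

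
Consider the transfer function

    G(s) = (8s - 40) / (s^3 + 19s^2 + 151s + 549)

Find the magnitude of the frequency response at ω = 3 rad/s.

Substitute s = j3: numerator = -40 + j24, denominator = 378 + j426.
|G(j3)| = |-40 + j24| / |378 + j426| = 46.648 / 569.53 ≈ 0.08191.

|G(j3)| ≈ 0.08191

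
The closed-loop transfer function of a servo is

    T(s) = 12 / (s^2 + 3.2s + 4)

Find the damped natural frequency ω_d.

Comparing s^2 + 3.2s + 4 to s^2 + 2ζωₙs + ωₙ²: ωₙ = 2 rad/s and ζ = 3.2/(2·2) = 0.8.
ζωₙ = 3.2/2 = 1.6, so ω_d = ωₙ√(1−ζ²) = √(ωₙ² − (ζωₙ)²) = √(4 − 1.6²) = √1.44 = 1.200 rad/s.

ω_d = 1.200 rad/s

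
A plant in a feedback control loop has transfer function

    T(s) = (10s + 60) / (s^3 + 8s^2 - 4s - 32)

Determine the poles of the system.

s = -2, -8, 2

The poles are the roots of the denominator s^3 + 8s^2 - 4s - 32 = 0.
Trying s = -2: the polynomial evaluates to 0, so (s + 2) is a factor.
Dividing out leaves s^2 + 6s - 16 = 0.
Factoring the quadratic: (s + 8)(s - 2) = 0.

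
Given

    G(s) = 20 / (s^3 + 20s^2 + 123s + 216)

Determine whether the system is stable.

The denominator s^3 + 20s^2 + 123s + 216 factors as (s + 8)(s + 3)(s + 9), giving poles at s = -8, -3, -9.
Since all poles lie strictly in the left half-plane, the system is stable.

stable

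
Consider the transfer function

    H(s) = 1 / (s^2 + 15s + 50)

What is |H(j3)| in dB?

Substitute s = j3: numerator = 1, denominator = 41 + j45.
|H(j3)| = |1| / |41 + j45| = 1 / 60.877 ≈ 0.01643.
In decibels: 20·log₁₀(0.01643) ≈ -35.7 dB.

|H(j3)|_dB ≈ -35.7 dB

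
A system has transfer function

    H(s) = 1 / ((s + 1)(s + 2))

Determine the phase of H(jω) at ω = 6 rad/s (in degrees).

At s = j6: numerator = 1, denominator = -34 + j18.
∠H = ∠num − ∠den = 0° − (152.10°) = -152.1°.

∠H(j6) ≈ -152.1°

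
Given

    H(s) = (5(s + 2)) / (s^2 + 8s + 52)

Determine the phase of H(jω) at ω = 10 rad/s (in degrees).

∠H(j10) ≈ -42.27°

At s = j10: numerator = 10 + j50, denominator = -48 + j80.
∠H = ∠num − ∠den = 78.690° − (120.96°) = -42.27°.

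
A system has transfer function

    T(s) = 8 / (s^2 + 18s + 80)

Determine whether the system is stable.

stable

The denominator s^2 + 18s + 80 factors as (s + 8)(s + 10), giving poles at s = -8, -10.
Since all poles lie strictly in the left half-plane, the system is stable.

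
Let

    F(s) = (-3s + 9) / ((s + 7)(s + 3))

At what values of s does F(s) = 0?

s = 3

Set the numerator to zero: -3s + 9 = 0, i.e. -3·(s - 3) = 0.
So s = 3.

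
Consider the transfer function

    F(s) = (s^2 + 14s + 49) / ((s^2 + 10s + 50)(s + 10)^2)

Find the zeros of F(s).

s = -7, -7

Set the numerator to zero: s^2 + 14s + 49 = 0.
Factoring: (s + 7)^2 = 0.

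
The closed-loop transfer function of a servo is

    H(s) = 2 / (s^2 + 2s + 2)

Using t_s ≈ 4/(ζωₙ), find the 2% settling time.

Comparing s^2 + 2s + 2 to s^2 + 2ζωₙs + ωₙ²: ωₙ = √2 ≈ 1.414 rad/s and ζ = 2/(2·√2) ≈ 0.7071.
ζωₙ = 2/2 = 1, so t_s ≈ 4/(ζωₙ) = 4/1 = 4 s.

t_s ≈ 4 s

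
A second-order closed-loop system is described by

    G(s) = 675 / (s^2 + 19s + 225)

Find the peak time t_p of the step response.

t_p ≈ 0.2706 s

Comparing s^2 + 19s + 225 to s^2 + 2ζωₙs + ωₙ²: ωₙ = 15 rad/s and ζ = 19/(2·15) ≈ 0.6333.
ζωₙ = 19/2 = 9.5, so ω_d = ωₙ√(1−ζ²) = √(ωₙ² − (ζωₙ)²) = √(225 − 9.5²) = √134.75 ≈ 11.61 rad/s.
t_p = π/ω_d = π/11.61 ≈ 0.2706 s.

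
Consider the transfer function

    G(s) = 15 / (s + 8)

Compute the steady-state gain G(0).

Set s = 0: G(0) = (15) / (8) = 15/8.

G(0) = 15/8 ≈ 1.875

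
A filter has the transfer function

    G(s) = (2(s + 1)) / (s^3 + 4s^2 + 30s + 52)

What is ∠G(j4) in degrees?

At s = j4: numerator = 2 + j8, denominator = -12 + j56.
∠G = ∠num − ∠den = 75.964° − (102.09°) = -26.13°.

∠G(j4) ≈ -26.13°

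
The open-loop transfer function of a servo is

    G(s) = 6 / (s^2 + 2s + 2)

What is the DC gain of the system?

At s = 0 each factor (s + a) contributes a and each (s^2 + bs + c) contributes c.
G(0) = 6·1 / ((2)) = 6/2 = 3.

G(0) = 3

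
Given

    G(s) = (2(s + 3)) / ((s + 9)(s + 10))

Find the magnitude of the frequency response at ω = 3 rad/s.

|G(j3)| ≈ 0.08567

Substitute s = j3: numerator = 6 + j6, denominator = 81 + j57.
|G(j3)| = |6 + j6| / |81 + j57| = 8.4853 / 99.045 ≈ 0.08567.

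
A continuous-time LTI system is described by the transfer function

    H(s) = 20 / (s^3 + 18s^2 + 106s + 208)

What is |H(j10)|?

|H(j10)| ≈ 0.01255

Substitute s = j10: numerator = 20, denominator = -1592 + j60.
|H(j10)| = |20| / |-1592 + j60| = 20 / 1593.1 ≈ 0.01255.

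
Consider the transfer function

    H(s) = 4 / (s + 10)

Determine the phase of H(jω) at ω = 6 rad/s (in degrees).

∠H(j6) ≈ -30.96°

At s = j6: numerator = 4, denominator = 10 + j6.
∠H = ∠num − ∠den = 0° − (30.964°) = -30.96°.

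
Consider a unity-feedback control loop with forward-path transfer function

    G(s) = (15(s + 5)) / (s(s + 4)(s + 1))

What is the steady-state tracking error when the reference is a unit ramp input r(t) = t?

G(s) has one pole at the origin.
This is a Type 1 system. Kv = lim_{s→0} s·G(s) = 75/4.
e_ss = 1/Kv = 1/(75/4) = 4/75 ≈ 0.05333.

e_ss = 0.05333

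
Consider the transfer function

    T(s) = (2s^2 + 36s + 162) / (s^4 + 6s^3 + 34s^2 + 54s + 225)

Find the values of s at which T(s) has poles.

s = ±3j, -3 ± 4j

The poles are the roots of the denominator s^4 + 6s^3 + 34s^2 + 54s + 225 = 0.
No real roots exist; factor into two real quadratics: (s^2 + 9)(s^2 + 6s + 25) = 0.
Each quadratic gives a conjugate pair via the quadratic formula.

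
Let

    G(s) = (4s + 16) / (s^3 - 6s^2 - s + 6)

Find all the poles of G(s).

s = 6, -1, 1

The poles are the roots of the denominator s^3 - 6s^2 - s + 6 = 0.
Trying s = 6: the polynomial evaluates to 0, so (s - 6) is a factor.
Dividing out leaves s^2 - 1 = 0.
Factoring the quadratic: (s + 1)(s - 1) = 0.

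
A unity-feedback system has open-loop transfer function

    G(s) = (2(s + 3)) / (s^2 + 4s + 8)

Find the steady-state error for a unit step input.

e_ss = 0.5714

G(s) has no poles at the origin.
This is a Type 0 system. Kp = lim_{s→0} G(s) = 6/8 = 3/4.
e_ss = 1/(1 + Kp) = 1/(1 + 3/4) = 4/7 ≈ 0.5714.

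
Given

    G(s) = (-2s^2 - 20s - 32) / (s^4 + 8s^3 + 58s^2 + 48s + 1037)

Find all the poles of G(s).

s = 1 ± 4j, -5 ± 6j

The poles are the roots of the denominator s^4 + 8s^3 + 58s^2 + 48s + 1037 = 0.
No real roots exist; factor into two real quadratics: (s^2 - 2s + 17)(s^2 + 10s + 61) = 0.
Each quadratic gives a conjugate pair via the quadratic formula.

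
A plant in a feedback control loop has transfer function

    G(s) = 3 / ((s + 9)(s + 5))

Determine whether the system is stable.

stable

The poles can be read from the denominator factors: s = -9, -5.
Since all poles lie strictly in the left half-plane, the system is stable.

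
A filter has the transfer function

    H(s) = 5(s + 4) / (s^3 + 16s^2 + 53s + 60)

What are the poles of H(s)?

The poles are the roots of the denominator s^3 + 16s^2 + 53s + 60 = 0.
Trying s = -12: the polynomial evaluates to 0, so (s + 12) is a factor.
Dividing out leaves s^2 + 4s + 5 = 0.
The quadratic formula then gives s = -2 ± 1j.

s = -2 ± j, -12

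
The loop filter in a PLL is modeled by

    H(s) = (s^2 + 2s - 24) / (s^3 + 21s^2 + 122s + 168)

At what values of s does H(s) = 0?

Set the numerator to zero: s^2 + 2s - 24 = 0.
Factoring: (s + 6)(s - 4) = 0.

s = -6, 4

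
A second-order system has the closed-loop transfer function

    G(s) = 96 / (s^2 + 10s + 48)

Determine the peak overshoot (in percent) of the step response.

Comparing s^2 + 10s + 48 to s^2 + 2ζωₙs + ωₙ²: ωₙ = √48 ≈ 6.928 rad/s and ζ = 10/(2·√48) ≈ 0.7217.
%OS = 100·exp(−πζ/√(1−ζ²)) = 100·exp(−π·0.7217/√(1−0.7217²)) ≈ 3.78%.

%OS ≈ 3.78%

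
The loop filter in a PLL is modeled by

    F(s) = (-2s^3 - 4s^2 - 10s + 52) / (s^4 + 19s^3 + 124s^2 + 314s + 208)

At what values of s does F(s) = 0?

Set the numerator to zero: -2s^3 - 4s^2 - 10s + 52 = 0, i.e. -2·(s^3 + 2s^2 + 5s - 26) = 0.
Factoring: (s^2 + 4s + 13)(s - 2) = 0.

s = -2 ± 3j, 2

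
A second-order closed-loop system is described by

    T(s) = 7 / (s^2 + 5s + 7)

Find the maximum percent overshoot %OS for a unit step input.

Comparing s^2 + 5s + 7 to s^2 + 2ζωₙs + ωₙ²: ωₙ = √7 ≈ 2.646 rad/s and ζ = 5/(2·√7) ≈ 0.9449.
%OS = 100·exp(−πζ/√(1−ζ²)) = 100·exp(−π·0.9449/√(1−0.9449²)) ≈ 0.0115%.

%OS ≈ 0.0115%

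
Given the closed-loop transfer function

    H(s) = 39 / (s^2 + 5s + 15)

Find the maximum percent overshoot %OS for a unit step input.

Comparing s^2 + 5s + 15 to s^2 + 2ζωₙs + ωₙ²: ωₙ = √15 ≈ 3.873 rad/s and ζ = 5/(2·√15) ≈ 0.6455.
%OS = 100·exp(−πζ/√(1−ζ²)) = 100·exp(−π·0.6455/√(1−0.6455²)) ≈ 7.03%.

%OS ≈ 7.03%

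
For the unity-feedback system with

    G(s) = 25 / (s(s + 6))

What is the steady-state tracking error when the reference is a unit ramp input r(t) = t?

G(s) has one pole at the origin.
This is a Type 1 system. Kv = lim_{s→0} s·G(s) = 25/6.
e_ss = 1/Kv = 1/(25/6) = 6/25 ≈ 0.2400.

e_ss = 0.2400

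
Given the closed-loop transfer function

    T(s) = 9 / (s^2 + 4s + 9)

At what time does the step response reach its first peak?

Comparing s^2 + 4s + 9 to s^2 + 2ζωₙs + ωₙ²: ωₙ = 3 rad/s and ζ = 4/(2·3) ≈ 0.6667.
ζωₙ = 4/2 = 2, so ω_d = ωₙ√(1−ζ²) = √(ωₙ² − (ζωₙ)²) = √(9 − 2²) = √5 ≈ 2.236 rad/s.
t_p = π/ω_d = π/2.236 ≈ 1.405 s.

t_p ≈ 1.405 s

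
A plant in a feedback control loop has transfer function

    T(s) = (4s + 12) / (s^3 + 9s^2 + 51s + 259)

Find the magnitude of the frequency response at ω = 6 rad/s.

|T(j6)| ≈ 0.2417

Substitute s = j6: numerator = 12 + j24, denominator = -65 + j90.
|T(j6)| = |12 + j24| / |-65 + j90| = 26.833 / 111.02 ≈ 0.2417.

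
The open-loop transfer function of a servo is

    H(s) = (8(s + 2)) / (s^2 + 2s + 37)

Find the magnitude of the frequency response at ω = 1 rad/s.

Substitute s = j1: numerator = 16 + j8, denominator = 36 + j2.
|H(j1)| = |16 + j8| / |36 + j2| = 17.889 / 36.056 ≈ 0.4961.

|H(j1)| ≈ 0.4961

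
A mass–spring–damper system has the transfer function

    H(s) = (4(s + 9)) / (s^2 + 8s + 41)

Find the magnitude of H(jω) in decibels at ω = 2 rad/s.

Substitute s = j2: numerator = 36 + j8, denominator = 37 + j16.
|H(j2)| = |36 + j8| / |37 + j16| = 36.878 / 40.311 ≈ 0.9148.
In decibels: 20·log₁₀(0.9148) ≈ -0.773 dB.

|H(j2)|_dB ≈ -0.773 dB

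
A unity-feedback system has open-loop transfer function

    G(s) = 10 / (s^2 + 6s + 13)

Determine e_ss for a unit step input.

e_ss = 0.5652

G(s) has no poles at the origin.
This is a Type 0 system. Kp = lim_{s→0} G(s) = 10/13.
e_ss = 1/(1 + Kp) = 1/(1 + 10/13) = 13/23 ≈ 0.5652.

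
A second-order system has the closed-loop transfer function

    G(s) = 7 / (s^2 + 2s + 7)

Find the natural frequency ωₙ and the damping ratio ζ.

Compare the denominator to the standard form s^2 + 2ζωₙs + ωₙ².
ωₙ² = 7, so ωₙ = √7 ≈ 2.646 rad/s.
2ζωₙ = 2, so ζ = 2/(2·√7) ≈ 0.3780.

ωₙ ≈ 2.646 rad/s, ζ ≈ 0.3780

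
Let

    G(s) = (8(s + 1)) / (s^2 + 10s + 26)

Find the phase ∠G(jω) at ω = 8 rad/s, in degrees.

∠G(j8) ≈ -32.53°

At s = j8: numerator = 8 + j64, denominator = -38 + j80.
∠G = ∠num − ∠den = 82.875° − (115.41°) = -32.53°.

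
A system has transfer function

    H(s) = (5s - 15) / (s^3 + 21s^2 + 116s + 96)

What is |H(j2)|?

|H(j2)| ≈ 0.08037

Substitute s = j2: numerator = -15 + j10, denominator = 12 + j224.
|H(j2)| = |-15 + j10| / |12 + j224| = 18.028 / 224.32 ≈ 0.08037.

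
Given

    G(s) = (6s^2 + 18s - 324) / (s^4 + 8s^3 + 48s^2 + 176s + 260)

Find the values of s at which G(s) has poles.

The poles are the roots of the denominator s^4 + 8s^3 + 48s^2 + 176s + 260 = 0.
No real roots exist; factor into two real quadratics: (s^2 + 2s + 26)(s^2 + 6s + 10) = 0.
Each quadratic gives a conjugate pair via the quadratic formula.

s = -1 + 5j, -1 - 5j, -3 + j, -3 - j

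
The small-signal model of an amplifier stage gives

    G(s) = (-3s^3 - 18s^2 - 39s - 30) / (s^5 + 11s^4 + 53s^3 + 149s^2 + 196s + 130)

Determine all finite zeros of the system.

s = -2, -2 + j, -2 - j

Set the numerator to zero: -3s^3 - 18s^2 - 39s - 30 = 0, i.e. -3·(s^3 + 6s^2 + 13s + 10) = 0.
Factoring: (s + 2)(s^2 + 4s + 5) = 0.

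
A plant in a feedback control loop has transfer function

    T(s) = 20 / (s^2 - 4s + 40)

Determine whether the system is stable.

unstable

The denominator s^2 - 4s + 40 factors as (s^2 - 4s + 40), giving poles at s = 2 + 6j, 2 - 6j.
Since the pole(s) at s = 2 ± 6j lie in the right half-plane, the system is unstable.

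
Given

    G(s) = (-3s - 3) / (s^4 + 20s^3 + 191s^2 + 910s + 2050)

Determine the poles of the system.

s = -5 ± 4j, -5 ± 5j

The poles are the roots of the denominator s^4 + 20s^3 + 191s^2 + 910s + 2050 = 0.
No real roots exist; factor into two real quadratics: (s^2 + 10s + 41)(s^2 + 10s + 50) = 0.
Each quadratic gives a conjugate pair via the quadratic formula.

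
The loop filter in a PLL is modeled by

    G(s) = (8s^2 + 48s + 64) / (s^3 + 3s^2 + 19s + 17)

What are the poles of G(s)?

s = -1 + 4j, -1 - 4j, -1

The poles are the roots of the denominator s^3 + 3s^2 + 19s + 17 = 0.
Trying s = -1: the polynomial evaluates to 0, so (s + 1) is a factor.
Dividing out leaves s^2 + 2s + 17 = 0.
The quadratic formula then gives s = -1 ± 4j.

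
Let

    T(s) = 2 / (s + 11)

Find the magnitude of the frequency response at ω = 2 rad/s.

Substitute s = j2: numerator = 2, denominator = 11 + j2.
|T(j2)| = |2| / |11 + j2| = 2 / 11.180 ≈ 0.1789.

|T(j2)| ≈ 0.1789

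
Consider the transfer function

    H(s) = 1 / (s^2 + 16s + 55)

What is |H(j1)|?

|H(j1)| ≈ 0.01776

Substitute s = j1: numerator = 1, denominator = 54 + j16.
|H(j1)| = |1| / |54 + j16| = 1 / 56.321 ≈ 0.01776.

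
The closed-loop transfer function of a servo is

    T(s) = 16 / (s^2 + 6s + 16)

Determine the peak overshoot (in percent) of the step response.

Comparing s^2 + 6s + 16 to s^2 + 2ζωₙs + ωₙ²: ωₙ = 4 rad/s and ζ = 6/(2·4) = 0.75.
%OS = 100·exp(−πζ/√(1−ζ²)) = 100·exp(−π·0.75/√(1−0.75²)) ≈ 2.84%.

%OS ≈ 2.84%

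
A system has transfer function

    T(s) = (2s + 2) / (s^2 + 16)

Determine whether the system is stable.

marginally stable

The denominator s^2 + 16 factors as (s^2 + 16), giving poles at s = 4j, -4j.
Since the simple pole(s) at s = ±4j lie on the jω-axis with none in the right half-plane, the system is marginally stable.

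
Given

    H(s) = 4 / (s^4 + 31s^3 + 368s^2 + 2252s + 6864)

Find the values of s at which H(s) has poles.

s = -11, -12, -4 + 6j, -4 - 6j

The poles are the roots of the denominator s^4 + 31s^3 + 368s^2 + 2252s + 6864 = 0.
Trying s = -11: the polynomial evaluates to 0, so (s + 11) is a factor.
Dividing out leaves s^3 + 20s^2 + 148s + 624 = 0.
This factors further as (s + 12)(s^2 + 8s + 52) = 0.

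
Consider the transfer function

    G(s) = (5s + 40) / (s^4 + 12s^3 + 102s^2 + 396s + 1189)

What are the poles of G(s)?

s = -4 + 5j, -4 - 5j, -2 + 5j, -2 - 5j

The poles are the roots of the denominator s^4 + 12s^3 + 102s^2 + 396s + 1189 = 0.
No real roots exist; factor into two real quadratics: (s^2 + 8s + 41)(s^2 + 4s + 29) = 0.
Each quadratic gives a conjugate pair via the quadratic formula.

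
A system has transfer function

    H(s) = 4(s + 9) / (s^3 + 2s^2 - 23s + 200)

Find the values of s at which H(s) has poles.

The poles are the roots of the denominator s^3 + 2s^2 - 23s + 200 = 0.
Trying s = -8: the polynomial evaluates to 0, so (s + 8) is a factor.
Dividing out leaves s^2 - 6s + 25 = 0.
The quadratic formula then gives s = 3 ± 4j.

s = 3 + 4j, 3 - 4j, -8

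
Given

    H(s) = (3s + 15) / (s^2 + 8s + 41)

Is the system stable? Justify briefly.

stable

The poles can be read from the denominator factors: s = -4 ± 5j.
Since all poles lie strictly in the left half-plane, the system is stable.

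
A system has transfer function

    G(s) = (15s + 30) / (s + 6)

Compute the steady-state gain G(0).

G(0) = 5

Set s = 0: G(0) = (30) / (6) = 5.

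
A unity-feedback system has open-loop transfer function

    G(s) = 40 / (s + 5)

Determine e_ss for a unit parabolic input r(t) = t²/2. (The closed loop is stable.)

e_ss = ∞

G(s) has no poles at the origin.
This is a Type 0 system; Ka = lim_{s→0} s^2·G(s) = 0, so the steady-state error for a parabola input is infinite.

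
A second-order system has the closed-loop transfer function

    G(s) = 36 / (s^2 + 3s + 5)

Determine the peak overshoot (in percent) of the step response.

Comparing s^2 + 3s + 5 to s^2 + 2ζωₙs + ωₙ²: ωₙ = √5 ≈ 2.236 rad/s and ζ = 3/(2·√5) ≈ 0.6708.
%OS = 100·exp(−πζ/√(1−ζ²)) = 100·exp(−π·0.6708/√(1−0.6708²)) ≈ 5.83%.

%OS ≈ 5.83%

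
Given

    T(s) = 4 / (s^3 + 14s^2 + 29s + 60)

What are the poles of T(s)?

s = -1 ± 2j, -12

The poles are the roots of the denominator s^3 + 14s^2 + 29s + 60 = 0.
Trying s = -12: the polynomial evaluates to 0, so (s + 12) is a factor.
Dividing out leaves s^2 + 2s + 5 = 0.
The quadratic formula then gives s = -1 ± 2j.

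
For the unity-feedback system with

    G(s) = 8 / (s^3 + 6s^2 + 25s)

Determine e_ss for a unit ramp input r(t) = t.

e_ss = 3.125

G(s) has one pole at the origin.
This is a Type 1 system. Kv = lim_{s→0} s·G(s) = 8/25.
e_ss = 1/Kv = 1/(8/25) = 25/8 ≈ 3.125.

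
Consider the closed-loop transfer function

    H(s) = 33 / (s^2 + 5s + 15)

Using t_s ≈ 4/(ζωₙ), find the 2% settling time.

Comparing s^2 + 5s + 15 to s^2 + 2ζωₙs + ωₙ²: ωₙ = √15 ≈ 3.873 rad/s and ζ = 5/(2·√15) ≈ 0.6455.
ζωₙ = 5/2 = 2.5, so t_s ≈ 4/(ζωₙ) = 4/2.5 = 1.600 s.

t_s ≈ 1.600 s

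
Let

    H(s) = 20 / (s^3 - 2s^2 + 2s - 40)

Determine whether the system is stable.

unstable

The denominator s^3 - 2s^2 + 2s - 40 factors as (s^2 + 2s + 10)(s - 4), giving poles at s = -1 ± 3j, 4.
Since the pole(s) at s = 4 lie in the right half-plane, the system is unstable.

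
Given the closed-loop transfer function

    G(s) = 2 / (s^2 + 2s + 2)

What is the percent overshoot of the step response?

Comparing s^2 + 2s + 2 to s^2 + 2ζωₙs + ωₙ²: ωₙ = √2 ≈ 1.414 rad/s and ζ = 2/(2·√2) ≈ 0.7071.
%OS = 100·exp(−πζ/√(1−ζ²)) = 100·exp(−π·0.7071/√(1−0.7071²)) ≈ 4.32%.

%OS ≈ 4.32%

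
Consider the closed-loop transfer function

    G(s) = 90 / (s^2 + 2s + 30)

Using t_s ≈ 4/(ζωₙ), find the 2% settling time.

Comparing s^2 + 2s + 30 to s^2 + 2ζωₙs + ωₙ²: ωₙ = √30 ≈ 5.477 rad/s and ζ = 2/(2·√30) ≈ 0.1826.
ζωₙ = 2/2 = 1, so t_s ≈ 4/(ζωₙ) = 4/1 = 4 s.

t_s ≈ 4 s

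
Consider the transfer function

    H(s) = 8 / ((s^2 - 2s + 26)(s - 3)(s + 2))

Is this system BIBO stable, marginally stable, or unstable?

The poles can be read from the denominator factors: s = 1 ± 5j, 3, -2.
Since the pole(s) at s = 1 ± 5j, 3 lie in the right half-plane, the system is unstable.

unstable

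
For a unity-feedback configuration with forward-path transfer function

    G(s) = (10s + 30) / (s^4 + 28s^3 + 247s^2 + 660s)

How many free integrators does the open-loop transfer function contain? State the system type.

Type 1

Factor s from the denominator: s^4 + 28s^3 + 247s^2 + 660s = s·(s^3 + 28s^2 + 247s + 660).
There is 1 pole at the origin, so the system is Type 1.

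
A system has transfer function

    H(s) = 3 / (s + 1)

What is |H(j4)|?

|H(j4)| ≈ 0.7276

Substitute s = j4: numerator = 3, denominator = 1 + j4.
|H(j4)| = |3| / |1 + j4| = 3 / 4.1231 ≈ 0.7276.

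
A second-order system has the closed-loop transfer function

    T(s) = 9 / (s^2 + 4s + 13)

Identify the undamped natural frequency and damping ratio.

ωₙ ≈ 3.606 rad/s, ζ ≈ 0.5547

Compare the denominator to the standard form s^2 + 2ζωₙs + ωₙ².
ωₙ² = 13, so ωₙ = √13 ≈ 3.606 rad/s.
2ζωₙ = 4, so ζ = 4/(2·√13) ≈ 0.5547.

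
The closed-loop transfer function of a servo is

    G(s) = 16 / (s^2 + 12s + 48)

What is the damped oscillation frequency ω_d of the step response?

ω_d ≈ 3.464 rad/s

Comparing s^2 + 12s + 48 to s^2 + 2ζωₙs + ωₙ²: ωₙ = √48 ≈ 6.928 rad/s and ζ = 12/(2·√48) ≈ 0.8660.
ζωₙ = 12/2 = 6, so ω_d = ωₙ√(1−ζ²) = √(ωₙ² − (ζωₙ)²) = √(48 − 6²) = √12 ≈ 3.464 rad/s.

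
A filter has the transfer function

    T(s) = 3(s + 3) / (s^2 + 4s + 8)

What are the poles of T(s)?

The poles are the roots of the denominator s^2 + 4s + 8 = 0.
Using the quadratic formula: s = (-4 ± √(-16))/2 = -2 ± 2j.

s = -2 ± 2j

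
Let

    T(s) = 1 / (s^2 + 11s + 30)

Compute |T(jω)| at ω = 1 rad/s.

|T(j1)| ≈ 0.03224

Substitute s = j1: numerator = 1, denominator = 29 + j11.
|T(j1)| = |1| / |29 + j11| = 1 / 31.016 ≈ 0.03224.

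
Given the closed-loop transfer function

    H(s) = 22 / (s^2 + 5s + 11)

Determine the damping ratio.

ζ ≈ 0.7538

Compare the denominator to the standard form s^2 + 2ζωₙs + ωₙ².
ωₙ² = 11, so ωₙ = √11 ≈ 3.317 rad/s.
2ζωₙ = 5, so ζ = 5/(2·√11) ≈ 0.7538.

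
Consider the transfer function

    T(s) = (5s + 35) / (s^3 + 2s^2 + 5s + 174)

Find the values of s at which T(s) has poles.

s = 2 ± 5j, -6

The poles are the roots of the denominator s^3 + 2s^2 + 5s + 174 = 0.
Trying s = -6: the polynomial evaluates to 0, so (s + 6) is a factor.
Dividing out leaves s^2 - 4s + 29 = 0.
The quadratic formula then gives s = 2 ± 5j.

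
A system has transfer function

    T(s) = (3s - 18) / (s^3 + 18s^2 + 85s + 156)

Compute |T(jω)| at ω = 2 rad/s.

|T(j2)| ≈ 0.1040

Substitute s = j2: numerator = -18 + j6, denominator = 84 + j162.
|T(j2)| = |-18 + j6| / |84 + j162| = 18.974 / 182.48 ≈ 0.1040.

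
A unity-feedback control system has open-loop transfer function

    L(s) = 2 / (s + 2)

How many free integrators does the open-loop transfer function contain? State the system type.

Type 0

The denominator has no factor of s at the origin — no free integrator — so this is a Type 0 system.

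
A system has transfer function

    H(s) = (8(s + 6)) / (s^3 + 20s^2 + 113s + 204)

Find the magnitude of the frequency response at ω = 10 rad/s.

Substitute s = j10: numerator = 48 + j80, denominator = -1796 + j130.
|H(j10)| = |48 + j80| / |-1796 + j130| = 93.295 / 1800.7 ≈ 0.05181.

|H(j10)| ≈ 0.05181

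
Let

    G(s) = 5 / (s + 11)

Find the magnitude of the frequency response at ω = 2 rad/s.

Substitute s = j2: numerator = 5, denominator = 11 + j2.
|G(j2)| = |5| / |11 + j2| = 5 / 11.180 ≈ 0.4472.

|G(j2)| ≈ 0.4472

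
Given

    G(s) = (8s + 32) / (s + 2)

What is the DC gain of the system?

G(0) = 16

Set s = 0: G(0) = (32) / (2) = 16.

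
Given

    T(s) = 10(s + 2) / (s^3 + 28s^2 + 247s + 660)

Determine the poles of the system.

The poles are the roots of the denominator s^3 + 28s^2 + 247s + 660 = 0.
Trying s = -11: the polynomial evaluates to 0, so (s + 11) is a factor.
Dividing out leaves s^2 + 17s + 60 = 0.
Factoring the quadratic: (s + 5)(s + 12) = 0.

s = -11, -5, -12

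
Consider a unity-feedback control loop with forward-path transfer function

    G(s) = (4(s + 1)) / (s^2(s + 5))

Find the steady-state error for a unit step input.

e_ss = 0

G(s) has 2 poles at the origin.
This is a Type 2 system; for a step input the steady-state error is zero.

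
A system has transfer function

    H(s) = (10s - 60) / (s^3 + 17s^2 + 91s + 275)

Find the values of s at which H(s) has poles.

s = -3 ± 4j, -11

The poles are the roots of the denominator s^3 + 17s^2 + 91s + 275 = 0.
Trying s = -11: the polynomial evaluates to 0, so (s + 11) is a factor.
Dividing out leaves s^2 + 6s + 25 = 0.
The quadratic formula then gives s = -3 ± 4j.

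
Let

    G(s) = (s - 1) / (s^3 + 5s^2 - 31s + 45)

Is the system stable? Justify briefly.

The denominator s^3 + 5s^2 - 31s + 45 factors as (s^2 - 4s + 5)(s + 9), giving poles at s = 2 ± j, -9.
Since the pole(s) at s = 2 ± j lie in the right half-plane, the system is unstable.

unstable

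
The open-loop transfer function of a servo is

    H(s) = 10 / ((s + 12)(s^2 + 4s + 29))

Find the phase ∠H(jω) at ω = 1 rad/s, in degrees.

∠H(j1) ≈ -12.89°

At s = j1: numerator = 10, denominator = 332 + j76.
∠H = ∠num − ∠den = 0° − (12.894°) = -12.89°.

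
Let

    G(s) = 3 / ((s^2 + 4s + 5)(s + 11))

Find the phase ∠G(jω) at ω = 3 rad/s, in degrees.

∠G(j3) ≈ -123.7°

At s = j3: numerator = 3, denominator = -80 + j120.
∠G = ∠num − ∠den = 0° − (123.69°) = -123.7°.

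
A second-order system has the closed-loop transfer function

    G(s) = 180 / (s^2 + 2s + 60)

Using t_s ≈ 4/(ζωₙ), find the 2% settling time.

Comparing s^2 + 2s + 60 to s^2 + 2ζωₙs + ωₙ²: ωₙ = √60 ≈ 7.746 rad/s and ζ = 2/(2·√60) ≈ 0.1291.
ζωₙ = 2/2 = 1, so t_s ≈ 4/(ζωₙ) = 4/1 = 4 s.

t_s ≈ 4 s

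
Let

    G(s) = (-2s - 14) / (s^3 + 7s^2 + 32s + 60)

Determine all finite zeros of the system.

s = -7

Set the numerator to zero: -2s - 14 = 0, i.e. -2·(s + 7) = 0.
So s = -7.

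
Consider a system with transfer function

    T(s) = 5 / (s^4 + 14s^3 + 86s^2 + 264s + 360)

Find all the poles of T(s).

The poles are the roots of the denominator s^4 + 14s^3 + 86s^2 + 264s + 360 = 0.
No real roots exist; factor into two real quadratics: (s^2 + 6s + 18)(s^2 + 8s + 20) = 0.
Each quadratic gives a conjugate pair via the quadratic formula.

s = -3 ± 3j, -4 ± 2j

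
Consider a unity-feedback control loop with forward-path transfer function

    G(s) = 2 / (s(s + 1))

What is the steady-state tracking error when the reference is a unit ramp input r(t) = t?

G(s) has one pole at the origin.
This is a Type 1 system. Kv = lim_{s→0} s·G(s) = 2/1.
e_ss = 1/Kv = 1/(2) = 1/2 ≈ 0.5000.

e_ss = 0.5000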